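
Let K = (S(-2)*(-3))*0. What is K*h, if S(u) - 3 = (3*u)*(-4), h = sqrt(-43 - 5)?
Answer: 0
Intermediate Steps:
h = 4*I*sqrt(3) (h = sqrt(-48) = 4*I*sqrt(3) ≈ 6.9282*I)
S(u) = 3 - 12*u (S(u) = 3 + (3*u)*(-4) = 3 - 12*u)
K = 0 (K = ((3 - 12*(-2))*(-3))*0 = ((3 + 24)*(-3))*0 = (27*(-3))*0 = -81*0 = 0)
K*h = 0*(4*I*sqrt(3)) = 0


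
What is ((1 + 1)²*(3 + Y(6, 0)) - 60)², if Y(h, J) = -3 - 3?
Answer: 5184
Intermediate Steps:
Y(h, J) = -6
((1 + 1)²*(3 + Y(6, 0)) - 60)² = ((1 + 1)²*(3 - 6) - 60)² = (2²*(-3) - 60)² = (4*(-3) - 60)² = (-12 - 60)² = (-72)² = 5184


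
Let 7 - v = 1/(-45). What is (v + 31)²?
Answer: 2927521/2025 ≈ 1445.7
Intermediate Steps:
v = 316/45 (v = 7 - 1/(-45) = 7 - 1*(-1/45) = 7 + 1/45 = 316/45 ≈ 7.0222)
(v + 31)² = (316/45 + 31)² = (1711/45)² = 2927521/2025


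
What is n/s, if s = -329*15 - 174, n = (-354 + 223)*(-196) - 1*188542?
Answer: 162866/5109 ≈ 31.878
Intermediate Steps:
n = -162866 (n = -131*(-196) - 188542 = 25676 - 188542 = -162866)
s = -5109 (s = -4935 - 174 = -5109)
n/s = -162866/(-5109) = -162866*(-1/5109) = 162866/5109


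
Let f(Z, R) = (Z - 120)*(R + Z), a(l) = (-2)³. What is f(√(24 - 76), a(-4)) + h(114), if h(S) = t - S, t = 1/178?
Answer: 141333/178 - 256*I*√13 ≈ 794.01 - 923.02*I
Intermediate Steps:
t = 1/178 ≈ 0.0056180
a(l) = -8
h(S) = 1/178 - S
f(Z, R) = (-120 + Z)*(R + Z)
f(√(24 - 76), a(-4)) + h(114) = ((√(24 - 76))² - 120*(-8) - 120*√(24 - 76) - 8*√(24 - 76)) + (1/178 - 1*114) = ((√(-52))² + 960 - 240*I*√13 - 16*I*√13) + (1/178 - 114) = ((2*I*√13)² + 960 - 240*I*√13 - 16*I*√13) - 20291/178 = (-52 + 960 - 240*I*√13 - 16*I*√13) - 20291/178 = (908 - 256*I*√13) - 20291/178 = 141333/178 - 256*I*√13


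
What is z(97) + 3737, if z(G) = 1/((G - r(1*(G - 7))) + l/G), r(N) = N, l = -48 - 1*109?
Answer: 1950811/522 ≈ 3737.2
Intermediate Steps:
l = -157 (l = -48 - 109 = -157)
z(G) = 1/(7 - 157/G) (z(G) = 1/((G - (G - 7)) - 157/G) = 1/((G - (-7 + G)) - 157/G) = 1/((G + (7 - G)) - 157/G) = 1/(7 - 157/G))
z(97) + 3737 = 97/(-157 + 7*97) + 3737 = 97/(-157 + 679) + 3737 = 97/522 + 3737 = 1950811/522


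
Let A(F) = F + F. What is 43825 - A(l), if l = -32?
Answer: 43889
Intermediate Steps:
A(F) = 2*F
43825 - A(l) = 43825 - 2*(-32) = 43825 - 1*(-64) = 43825 + 64 = 43889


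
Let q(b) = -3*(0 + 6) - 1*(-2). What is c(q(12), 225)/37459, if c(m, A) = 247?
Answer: 247/37459 ≈ 0.0065939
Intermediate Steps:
q(b) = -16 (q(b) = -3*6 + 2 = -18 + 2 = -16)
c(q(12), 225)/37459 = 247/37459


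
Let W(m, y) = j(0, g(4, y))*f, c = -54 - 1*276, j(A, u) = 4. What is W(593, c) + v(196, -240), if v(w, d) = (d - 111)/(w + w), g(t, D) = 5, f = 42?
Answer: 65505/392 ≈ 167.10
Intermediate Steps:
v(w, d) = (-111 + d)/(2*w) (v(w, d) = (-111 + d)/((2*w)) = (-111 + d)*(1/(2*w)) = (-111 + d)/(2*w))
c = -330 (c = -54 - 276 = -330)
W(m, y) = 168 (W(m, y) = 4*42 = 168)
W(593, c) + v(196, -240) = 168 + (½)*(-111 - 240)/196 = 168 + (½)*(1/196)*(-351) = 168 - 351/392 = 65505/392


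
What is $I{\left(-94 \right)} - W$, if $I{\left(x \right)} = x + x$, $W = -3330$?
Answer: $3142$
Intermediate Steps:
$I{\left(x \right)} = 2 x$
$I{\left(-94 \right)} - W = 2 \left(-94\right) - -3330 = -188 + 3330 = 3142$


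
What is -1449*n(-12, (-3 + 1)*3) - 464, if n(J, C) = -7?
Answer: 9679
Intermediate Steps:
-1449*n(-12, (-3 + 1)*3) - 464 = -1449*(-7) - 464 = 10143 - 464 = 9679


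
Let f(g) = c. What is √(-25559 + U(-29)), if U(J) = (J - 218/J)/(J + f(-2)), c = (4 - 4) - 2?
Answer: I*√20656249282/899 ≈ 159.87*I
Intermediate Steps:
c = -2 (c = 0 - 2 = -2)
f(g) = -2
U(J) = (J - 218/J)/(-2 + J) (U(J) = (J - 218/J)/(J - 2) = (J - 218/J)/(-2 + J))
√(-25559 + U(-29)) = √(-25559 + (-218 + (-29)²)/((-29)*(-2 - 29))) = √(-25559 - 1/29*(-218 + 841)/(-31)) = √(-25559 - 1/29*(-1/31)*623) = √(-25559 + 623/899) = √(-22976918/899) = I*√20656249282/899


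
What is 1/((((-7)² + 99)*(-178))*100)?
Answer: -1/2634400 ≈ -3.7959e-7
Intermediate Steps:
1/((((-7)² + 99)*(-178))*100) = 1/(((49 + 99)*(-178))*100) = 1/((148*(-178))*100) = 1/(-26344*100) = 1/(-2634400) = -1/2634400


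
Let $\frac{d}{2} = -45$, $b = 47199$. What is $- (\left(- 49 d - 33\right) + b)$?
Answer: $-51576$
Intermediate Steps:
$d = -90$ ($d = 2 \left(-45\right) = -90$)
$- (\left(- 49 d - 33\right) + b) = - (\left(\left(-49\right) \left(-90\right) - 33\right) + 47199) = - (\left(4410 - 33\right) + 47199) = - (4377 + 47199) = \left(-1\right) 51576 = -51576$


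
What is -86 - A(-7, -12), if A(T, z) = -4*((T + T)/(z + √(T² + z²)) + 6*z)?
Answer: -2714/7 - 8*√193/7 ≈ -403.59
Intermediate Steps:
A(T, z) = -24*z - 8*T/(z + √(T² + z²)) (A(T, z) = -4*((2*T)/(z + √(T² + z²)) + 6*z) = -4*(2*T/(z + √(T² + z²)) + 6*z) = -4*(6*z + 2*T/(z + √(T² + z²))) = -24*z - 8*T/(z + √(T² + z²)))
-86 - A(-7, -12) = -86 - 8*(-1*(-7) - 3*(-12)² - 3*(-12)*√((-7)² + (-12)²))/(-12 + √((-7)² + (-12)²)) = -86 - 8*(7 - 3*144 - 3*(-12)*√(49 + 144))/(-12 + √(49 + 144)) = -86 - 8*(7 - 432 - 3*(-12)*√193)/(-12 + √193) = -86 - 8*(7 - 432 + 36*√193)/(-12 + √193) = -86 - 8*(-425 + 36*√193)/(-12 + √193)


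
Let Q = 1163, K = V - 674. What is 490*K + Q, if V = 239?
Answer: -211987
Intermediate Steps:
K = -435 (K = 239 - 674 = -435)
490*K + Q = 490*(-435) + 1163 = -213150 + 1163 = -211987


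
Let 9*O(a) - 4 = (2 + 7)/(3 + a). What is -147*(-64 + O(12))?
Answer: 139993/15 ≈ 9332.9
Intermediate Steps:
O(a) = 4/9 + 1/(3 + a) (O(a) = 4/9 + ((2 + 7)/(3 + a))/9 = 4/9 + (9/(3 + a))/9 = 4/9 + 1/(3 + a))
-147*(-64 + O(12)) = -147*(-64 + (21 + 4*12)/(9*(3 + 12))) = -147*(-64 + (1/9)*(21 + 48)/15) = -147*(-64 + (1/9)*(1/15)*69) = -147*(-64 + 23/45) = -147*(-2857/45) = 139993/15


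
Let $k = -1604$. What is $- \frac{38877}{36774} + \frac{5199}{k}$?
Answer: $- \frac{42257789}{9830916} \approx -4.2985$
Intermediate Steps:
$- \frac{38877}{36774} + \frac{5199}{k} = - \frac{38877}{36774} + \frac{5199}{-1604} = \left(-38877\right) \frac{1}{36774} + 5199 \left(- \frac{1}{1604}\right) = - \frac{12959}{12258} - \frac{5199}{1604} = - \frac{42257789}{9830916}$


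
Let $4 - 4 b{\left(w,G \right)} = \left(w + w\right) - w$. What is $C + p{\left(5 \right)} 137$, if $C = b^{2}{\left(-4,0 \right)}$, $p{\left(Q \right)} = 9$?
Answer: $1237$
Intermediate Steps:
$b{\left(w,G \right)} = 1 - \frac{w}{4}$ ($b{\left(w,G \right)} = 1 - \frac{\left(w + w\right) - w}{4} = 1 - \frac{2 w - w}{4} = 1 - \frac{w}{4}$)
$C = 4$ ($C = \left(1 - -1\right)^{2} = \left(1 + 1\right)^{2} = 2^{2} = 4$)
$C + p{\left(5 \right)} 137 = 4 + 9 \cdot 137 = 4 + 1233 = 1237$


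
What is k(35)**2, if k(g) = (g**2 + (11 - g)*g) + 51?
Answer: 190096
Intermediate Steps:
k(g) = 51 + g**2 + g*(11 - g) (k(g) = (g**2 + g*(11 - g)) + 51 = 51 + g**2 + g*(11 - g))
k(35)**2 = (51 + 11*35)**2 = (51 + 385)**2 = 436**2 = 190096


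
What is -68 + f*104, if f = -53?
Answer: -5580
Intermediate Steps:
-68 + f*104 = -68 - 53*104 = -68 - 5512 = -5580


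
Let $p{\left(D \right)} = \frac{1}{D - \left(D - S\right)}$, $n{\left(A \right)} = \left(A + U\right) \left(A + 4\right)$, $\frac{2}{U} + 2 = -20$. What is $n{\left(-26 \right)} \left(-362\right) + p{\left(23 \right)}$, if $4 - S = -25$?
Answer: $- \frac{6025851}{29} \approx -2.0779 \cdot 10^{5}$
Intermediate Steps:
$S = 29$ ($S = 4 - -25 = 4 + 25 = 29$)
$U = - \frac{1}{11}$ ($U = \frac{2}{-2 - 20} = \frac{2}{-22} = 2 \left(- \frac{1}{22}\right) = - \frac{1}{11} \approx -0.090909$)
$n{\left(A \right)} = \left(4 + A\right) \left(- \frac{1}{11} + A\right)$ ($n{\left(A \right)} = \left(A - \frac{1}{11}\right) \left(A + 4\right) = \left(- \frac{1}{11} + A\right) \left(4 + A\right) = \left(4 + A\right) \left(- \frac{1}{11} + A\right)$)
$p{\left(D \right)} = \frac{1}{29}$ ($p{\left(D \right)} = \frac{1}{D - \left(-29 + D\right)} = \frac{1}{29}$)
$n{\left(-26 \right)} \left(-362\right) + p{\left(23 \right)} = \left(- \frac{4}{11} + \left(-26\right)^{2} + \frac{43}{11} \left(-26\right)\right) \left(-362\right) + \frac{1}{29} = \left(- \frac{4}{11} + 676 - \frac{1118}{11}\right) \left(-362\right) + \frac{1}{29} = 574 \left(-362\right) + \frac{1}{29} = -207788 + \frac{1}{29} = - \frac{6025851}{29}$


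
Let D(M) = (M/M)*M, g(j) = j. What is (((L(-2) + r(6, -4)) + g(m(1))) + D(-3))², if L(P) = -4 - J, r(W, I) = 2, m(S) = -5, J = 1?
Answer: 121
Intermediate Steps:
L(P) = -5 (L(P) = -4 - 1*1 = -4 - 1 = -5)
D(M) = M (D(M) = 1*M = M)
(((L(-2) + r(6, -4)) + g(m(1))) + D(-3))² = (((-5 + 2) - 5) - 3)² = ((-3 - 5) - 3)² = (-8 - 3)² = (-11)² = 121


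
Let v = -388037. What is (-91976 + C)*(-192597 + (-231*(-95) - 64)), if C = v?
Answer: 81945899308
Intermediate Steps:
C = -388037
(-91976 + C)*(-192597 + (-231*(-95) - 64)) = (-91976 - 388037)*(-192597 + (-231*(-95) - 64)) = -480013*(-192597 + (21945 - 64)) = -480013*(-192597 + 21881) = -480013*(-170716) = 81945899308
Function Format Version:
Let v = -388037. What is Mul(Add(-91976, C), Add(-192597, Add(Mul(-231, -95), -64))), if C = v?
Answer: 81945899308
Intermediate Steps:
C = -388037
Mul(Add(-91976, C), Add(-192597, Add(Mul(-231, -95), -64))) = Mul(Add(-91976, -388037), Add(-192597, Add(Mul(-231, -95), -64))) = Mul(-480013, Add(-192597, Add(21945, -64))) = Mul(-480013, Add(-192597, 21881)) = Mul(-480013, -170716) = 81945899308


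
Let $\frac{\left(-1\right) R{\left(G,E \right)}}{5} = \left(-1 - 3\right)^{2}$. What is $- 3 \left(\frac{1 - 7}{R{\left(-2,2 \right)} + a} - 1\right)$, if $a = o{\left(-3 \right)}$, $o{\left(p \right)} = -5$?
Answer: $\frac{237}{85} \approx 2.7882$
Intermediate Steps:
$R{\left(G,E \right)} = -80$ ($R{\left(G,E \right)} = - 5 \left(-1 - 3\right)^{2} = - 5 \left(-4\right)^{2} = \left(-5\right) 16 = -80$)
$a = -5$
$- 3 \left(\frac{1 - 7}{R{\left(-2,2 \right)} + a} - 1\right) = - 3 \left(\frac{1 - 7}{-80 - 5} - 1\right) = - 3 \left(- \frac{6}{-85} - 1\right) = - 3 \left(\left(-6\right) \left(- \frac{1}{85}\right) - 1\right) = - 3 \left(\frac{6}{85} - 1\right) = \left(-3\right) \left(- \frac{79}{85}\right) = \frac{237}{85}$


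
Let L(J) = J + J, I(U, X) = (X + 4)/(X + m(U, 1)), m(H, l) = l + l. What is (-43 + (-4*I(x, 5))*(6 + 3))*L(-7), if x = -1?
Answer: 1250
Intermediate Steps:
m(H, l) = 2*l
I(U, X) = (4 + X)/(2 + X) (I(U, X) = (X + 4)/(X + 2*1) = (4 + X)/(X + 2) = (4 + X)/(2 + X))
L(J) = 2*J
(-43 + (-4*I(x, 5))*(6 + 3))*L(-7) = (-43 + (-4*(4 + 5)/(2 + 5))*(6 + 3))*(2*(-7)) = (-43 - 4*9/7*9)*(-14) = (-43 - 36/7*9)*(-14) = (-43 - 324/7)*(-14) = -625/7*(-14) = 1250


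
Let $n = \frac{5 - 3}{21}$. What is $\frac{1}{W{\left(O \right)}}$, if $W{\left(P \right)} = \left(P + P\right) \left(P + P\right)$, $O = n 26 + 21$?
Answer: $\frac{441}{972196} \approx 0.00045361$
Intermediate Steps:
$n = \frac{2}{21}$ ($n = 2 \cdot \frac{1}{21} = \frac{2}{21} \approx 0.095238$)
$O = \frac{493}{21}$ ($O = \frac{2}{21} \cdot 26 + 21 = \frac{52}{21} + 21 = \frac{493}{21} \approx 23.476$)
$W{\left(P \right)} = 4 P^{2}$ ($W{\left(P \right)} = 2 P 2 P = 4 P^{2}$)
$\frac{1}{W{\left(O \right)}} = \frac{1}{4 \left(\frac{493}{21}\right)^{2}} = \frac{1}{4 \cdot \frac{243049}{441}} = \frac{1}{\frac{972196}{441}} = \frac{441}{972196}$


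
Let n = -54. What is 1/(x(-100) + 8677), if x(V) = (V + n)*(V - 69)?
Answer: 1/34703 ≈ 2.8816e-5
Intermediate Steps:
x(V) = (-69 + V)*(-54 + V) (x(V) = (V - 54)*(V - 69) = (-54 + V)*(-69 + V) = (-69 + V)*(-54 + V))
1/(x(-100) + 8677) = 1/((3726 + (-100)² - 123*(-100)) + 8677) = 1/((3726 + 10000 + 12300) + 8677) = 1/(26026 + 8677) = 1/34703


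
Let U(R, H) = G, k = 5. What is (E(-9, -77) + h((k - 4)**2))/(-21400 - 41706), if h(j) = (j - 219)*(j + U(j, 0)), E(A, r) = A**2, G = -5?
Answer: -953/63106 ≈ -0.015102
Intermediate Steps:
U(R, H) = -5
h(j) = (-219 + j)*(-5 + j) (h(j) = (j - 219)*(j - 5) = (-219 + j)*(-5 + j))
(E(-9, -77) + h((k - 4)**2))/(-21400 - 41706) = ((-9)**2 + (1095 + ((5 - 4)**2)**2 - 224*(5 - 4)**2))/(-21400 - 41706) = (81 + (1095 + (1**2)**2 - 224*1**2))/(-63106) = (81 + (1095 + 1**2 - 224*1))*(-1/63106) = (81 + (1095 + 1 - 224))*(-1/63106) = (81 + 872)*(-1/63106) = 953*(-1/63106) = -953/63106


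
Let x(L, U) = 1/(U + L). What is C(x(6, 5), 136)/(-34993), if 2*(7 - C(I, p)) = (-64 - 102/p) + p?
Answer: 229/279944 ≈ 0.00081802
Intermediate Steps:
x(L, U) = 1/(L + U)
C(I, p) = 39 + 51/p - p/2 (C(I, p) = 7 - ((-64 - 102/p) + p)/2 = 7 - (-64 + p - 102/p)/2 = 7 + (32 + 51/p - p/2) = 39 + 51/p - p/2)
C(x(6, 5), 136)/(-34993) = (39 + 51/136 - 1/2*136)/(-34993) = (39 + 51*(1/136) - 68)*(-1/34993) = (39 + 3/8 - 68)*(-1/34993) = -229/8*(-1/34993) = 229/279944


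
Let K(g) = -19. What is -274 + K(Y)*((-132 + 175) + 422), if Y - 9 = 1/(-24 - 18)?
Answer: -9109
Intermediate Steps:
Y = 377/42 (Y = 9 + 1/(-24 - 18) = 9 + 1/(-42) = 9 - 1/42 = 377/42 ≈ 8.9762)
-274 + K(Y)*((-132 + 175) + 422) = -274 - 19*((-132 + 175) + 422) = -274 - 19*(43 + 422) = -274 - 19*465 = -274 - 8835 = -9109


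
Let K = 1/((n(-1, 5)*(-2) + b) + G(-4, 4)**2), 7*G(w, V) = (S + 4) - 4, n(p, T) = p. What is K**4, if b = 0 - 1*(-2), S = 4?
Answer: 5764801/2019963136 ≈ 0.0028539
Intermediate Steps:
G(w, V) = 4/7 (G(w, V) = ((4 + 4) - 4)/7 = (8 - 4)/7 = (1/7)*4 = 4/7)
b = 2 (b = 0 + 2 = 2)
K = 49/212 (K = 1/((-1*(-2) + 2) + (4/7)**2) = 1/((2 + 2) + 16/49) = 1/(4 + 16/49) = 1/(212/49) = 49/212 ≈ 0.23113)
K**4 = (49/212)**4 = 5764801/2019963136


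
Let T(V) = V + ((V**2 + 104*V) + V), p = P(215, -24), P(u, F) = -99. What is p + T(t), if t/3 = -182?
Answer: 240141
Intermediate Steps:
t = -546 (t = 3*(-182) = -546)
p = -99
T(V) = V**2 + 106*V (T(V) = V + (V**2 + 105*V) = V**2 + 106*V)
p + T(t) = -99 - 546*(106 - 546) = -99 - 546*(-440) = -99 + 240240 = 240141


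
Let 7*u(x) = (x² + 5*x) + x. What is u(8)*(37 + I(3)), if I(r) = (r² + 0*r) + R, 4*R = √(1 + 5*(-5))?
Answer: 736 + 8*I*√6 ≈ 736.0 + 19.596*I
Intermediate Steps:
R = I*√6/2 (R = √(1 + 5*(-5))/4 = √(1 - 25)/4 = √(-24)/4 = (2*I*√6)/4 = I*√6/2 ≈ 1.2247*I)
u(x) = x²/7 + 6*x/7 (u(x) = ((x² + 5*x) + x)/7 = (x² + 6*x)/7 = x²/7 + 6*x/7)
I(r) = r² + I*√6/2 (I(r) = (r² + 0*r) + I*√6/2 = (r² + 0) + I*√6/2 = r² + I*√6/2)
u(8)*(37 + I(3)) = ((⅐)*8*(6 + 8))*(37 + (3² + I*√6/2)) = ((⅐)*8*14)*(37 + (9 + I*√6/2)) = 16*(46 + I*√6/2) = 736 + 8*I*√6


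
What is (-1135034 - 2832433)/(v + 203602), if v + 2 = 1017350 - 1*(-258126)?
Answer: -3967467/1479076 ≈ -2.6824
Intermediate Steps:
v = 1275474 (v = -2 + (1017350 - 1*(-258126)) = -2 + (1017350 + 258126) = -2 + 1275476 = 1275474)
(-1135034 - 2832433)/(v + 203602) = (-1135034 - 2832433)/(1275474 + 203602) = -3967467/1479076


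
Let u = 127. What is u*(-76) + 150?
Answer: -9502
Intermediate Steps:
u*(-76) + 150 = 127*(-76) + 150 = -9652 + 150 = -9502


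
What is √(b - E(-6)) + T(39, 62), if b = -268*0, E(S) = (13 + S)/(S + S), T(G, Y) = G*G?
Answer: 1521 + √21/6 ≈ 1521.8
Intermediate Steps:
T(G, Y) = G²
E(S) = (13 + S)/(2*S) (E(S) = (13 + S)/((2*S)) = (13 + S)*(1/(2*S)) = (13 + S)/(2*S))
b = 0
√(b - E(-6)) + T(39, 62) = √(0 - (13 - 6)/(2*(-6))) + 39² = √(0 - (-1)*7/(2*6)) + 1521 = √(0 - 1*(-7/12)) + 1521 = √(0 + 7/12) + 1521 = √(7/12) + 1521 = √21/6 + 1521 = 1521 + √21/6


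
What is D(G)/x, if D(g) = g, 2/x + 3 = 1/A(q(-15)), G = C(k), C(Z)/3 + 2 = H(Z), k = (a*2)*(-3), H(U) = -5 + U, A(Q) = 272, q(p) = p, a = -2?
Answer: -12225/544 ≈ -22.472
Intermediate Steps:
k = 12 (k = -2*2*(-3) = -4*(-3) = 12)
C(Z) = -21 + 3*Z (C(Z) = -6 + 3*(-5 + Z) = -6 + (-15 + 3*Z) = -21 + 3*Z)
G = 15 (G = -21 + 3*12 = -21 + 36 = 15)
x = -544/815 (x = 2/(-3 + 1/272) = 2/(-815/272) = 2*(-272/815) = -544/815 ≈ -0.66748)
D(G)/x = 15/(-544/815) = 15*(-815/544) = -12225/544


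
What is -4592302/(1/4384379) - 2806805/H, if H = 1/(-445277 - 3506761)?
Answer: -9041792431868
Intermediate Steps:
H = -1/3952038 (H = 1/(-3952038) = -1/3952038 ≈ -2.5303e-7)
-4592302/(1/4384379) - 2806805/H = -4592302/(1/4384379) - 2806805/(-1/3952038) = -4592302/1/4384379 - 2806805*(-3952038) = -4592302*4384379 + 11092600018590 = -20134392450458 + 11092600018590 = -9041792431868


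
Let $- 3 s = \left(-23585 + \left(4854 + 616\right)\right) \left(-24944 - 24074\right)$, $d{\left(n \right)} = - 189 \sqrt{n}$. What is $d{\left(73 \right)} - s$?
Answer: $\frac{887961070}{3} - 189 \sqrt{73} \approx 2.9599 \cdot 10^{8}$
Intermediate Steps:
$s = - \frac{887961070}{3}$ ($s = - \frac{\left(-23585 + \left(4854 + 616\right)\right) \left(-24944 - 24074\right)}{3} = - \frac{\left(-23585 + 5470\right) \left(-49018\right)}{3} = - \frac{\left(-18115\right) \left(-49018\right)}{3} = \left(- \frac{1}{3}\right) 887961070 = - \frac{887961070}{3} \approx -2.9599 \cdot 10^{8}$)
$d{\left(73 \right)} - s = - 189 \sqrt{73} - - \frac{887961070}{3} = - 189 \sqrt{73} + \frac{887961070}{3} = \frac{887961070}{3} - 189 \sqrt{73}$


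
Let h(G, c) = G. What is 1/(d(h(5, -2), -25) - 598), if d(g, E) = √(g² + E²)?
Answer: -23/13729 - 5*√26/356954 ≈ -0.0017467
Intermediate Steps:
d(g, E) = √(E² + g²)
1/(d(h(5, -2), -25) - 598) = 1/(√((-25)² + 5²) - 598) = 1/(√(625 + 25) - 598) = 1/(√650 - 598) = 1/(5*√26 - 598) = 1/(-598 + 5*√26)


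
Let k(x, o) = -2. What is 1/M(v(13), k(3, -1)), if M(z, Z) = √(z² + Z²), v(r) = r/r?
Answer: √5/5 ≈ 0.44721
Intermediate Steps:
v(r) = 1
M(z, Z) = √(Z² + z²)
1/M(v(13), k(3, -1)) = 1/(√((-2)² + 1²)) = 1/(√(4 + 1)) = 1/(√5) = √5/5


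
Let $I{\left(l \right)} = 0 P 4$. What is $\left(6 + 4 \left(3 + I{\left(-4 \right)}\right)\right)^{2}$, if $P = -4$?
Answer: $324$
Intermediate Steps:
$I{\left(l \right)} = 0$ ($I{\left(l \right)} = 0 \left(-4\right) 4 = 0 \cdot 4 = 0$)
$\left(6 + 4 \left(3 + I{\left(-4 \right)}\right)\right)^{2} = \left(6 + 4 \left(3 + 0\right)\right)^{2} = \left(6 + 4 \cdot 3\right)^{2} = \left(6 + 12\right)^{2} = 18^{2} = 324$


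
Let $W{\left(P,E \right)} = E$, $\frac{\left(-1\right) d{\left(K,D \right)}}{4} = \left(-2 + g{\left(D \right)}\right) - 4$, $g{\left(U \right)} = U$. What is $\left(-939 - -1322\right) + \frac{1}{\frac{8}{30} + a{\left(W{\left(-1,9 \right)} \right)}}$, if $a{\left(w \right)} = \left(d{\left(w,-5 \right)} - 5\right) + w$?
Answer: $\frac{277307}{724} \approx 383.02$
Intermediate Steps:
$d{\left(K,D \right)} = 24 - 4 D$ ($d{\left(K,D \right)} = - 4 \left(\left(-2 + D\right) - 4\right) = - 4 \left(-6 + D\right) = 24 - 4 D$)
$a{\left(w \right)} = 39 + w$ ($a{\left(w \right)} = \left(\left(24 - -20\right) - 5\right) + w = \left(\left(24 + 20\right) - 5\right) + w = \left(44 - 5\right) + w = 39 + w$)
$\left(-939 - -1322\right) + \frac{1}{\frac{8}{30} + a{\left(W{\left(-1,9 \right)} \right)}} = \left(-939 - -1322\right) + \frac{1}{\frac{8}{30} + \left(39 + 9\right)} = \left(-939 + 1322\right) + \frac{1}{8 \cdot \frac{1}{30} + 48} = 383 + \frac{1}{\frac{4}{15} + 48} = 383 + \frac{1}{\frac{724}{15}} = 383 + \frac{15}{724} = \frac{277307}{724}$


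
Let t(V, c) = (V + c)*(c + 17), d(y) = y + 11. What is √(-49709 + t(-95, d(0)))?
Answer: I*√52061 ≈ 228.17*I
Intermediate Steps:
d(y) = 11 + y
t(V, c) = (17 + c)*(V + c) (t(V, c) = (V + c)*(17 + c) = (17 + c)*(V + c))
√(-49709 + t(-95, d(0))) = √(-49709 + ((11 + 0)² + 17*(-95) + 17*(11 + 0) - 95*(11 + 0))) = √(-49709 + (11² - 1615 + 17*11 - 95*11)) = √(-49709 + (121 - 1615 + 187 - 1045)) = √(-49709 - 2352) = √(-52061) = I*√52061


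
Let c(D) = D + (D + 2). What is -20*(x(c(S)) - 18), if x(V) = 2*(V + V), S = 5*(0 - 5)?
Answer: 4200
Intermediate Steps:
S = -25 (S = 5*(-5) = -25)
c(D) = 2 + 2*D (c(D) = D + (2 + D) = 2 + 2*D)
x(V) = 4*V (x(V) = 2*(2*V) = 4*V)
-20*(x(c(S)) - 18) = -20*(4*(2 + 2*(-25)) - 18) = -20*(4*(2 - 50) - 18) = -20*(4*(-48) - 18) = -20*(-192 - 18) = -20*(-210) = 4200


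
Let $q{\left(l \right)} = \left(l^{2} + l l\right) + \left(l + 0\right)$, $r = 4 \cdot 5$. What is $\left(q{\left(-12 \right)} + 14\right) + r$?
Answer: $310$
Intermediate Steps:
$r = 20$
$q{\left(l \right)} = l + 2 l^{2}$ ($q{\left(l \right)} = \left(l^{2} + l^{2}\right) + l = 2 l^{2} + l = l + 2 l^{2}$)
$\left(q{\left(-12 \right)} + 14\right) + r = \left(- 12 \left(1 + 2 \left(-12\right)\right) + 14\right) + 20 = \left(- 12 \left(1 - 24\right) + 14\right) + 20 = \left(\left(-12\right) \left(-23\right) + 14\right) + 20 = \left(276 + 14\right) + 20 = 290 + 20 = 310$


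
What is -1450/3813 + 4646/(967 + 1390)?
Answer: 14297548/8987241 ≈ 1.5909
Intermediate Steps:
-1450/3813 + 4646/(967 + 1390) = -1450*1/3813 + 4646/2357 = -1450/3813 + 4646*(1/2357) = -1450/3813 + 4646/2357 = 14297548/8987241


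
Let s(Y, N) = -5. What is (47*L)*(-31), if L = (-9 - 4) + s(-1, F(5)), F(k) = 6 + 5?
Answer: 26226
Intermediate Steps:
F(k) = 11
L = -18 (L = (-9 - 4) - 5 = -13 - 5 = -18)
(47*L)*(-31) = (47*(-18))*(-31) = -846*(-31) = 26226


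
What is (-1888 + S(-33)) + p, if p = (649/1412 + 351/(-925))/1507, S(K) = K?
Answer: -3781090171987/1968292700 ≈ -1921.0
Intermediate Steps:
p = 104713/1968292700 (p = (649*(1/1412) + 351*(-1/925))*(1/1507) = (649/1412 - 351/925)*(1/1507) = (104713/1306100)*(1/1507) = 104713/1968292700 ≈ 5.3200e-5)
(-1888 + S(-33)) + p = (-1888 - 33) + 104713/1968292700 = -1921 + 104713/1968292700 = -3781090171987/1968292700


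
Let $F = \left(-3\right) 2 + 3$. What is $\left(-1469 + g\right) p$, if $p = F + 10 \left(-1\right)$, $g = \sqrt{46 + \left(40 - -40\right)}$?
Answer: $19097 - 39 \sqrt{14} \approx 18951.0$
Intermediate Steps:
$F = -3$ ($F = -6 + 3 = -3$)
$g = 3 \sqrt{14}$ ($g = \sqrt{46 + \left(40 + 40\right)} = \sqrt{46 + 80} = \sqrt{126} = 3 \sqrt{14} \approx 11.225$)
$p = -13$ ($p = -3 + 10 \left(-1\right) = -3 - 10 = -13$)
$\left(-1469 + g\right) p = \left(-1469 + 3 \sqrt{14}\right) \left(-13\right) = 19097 - 39 \sqrt{14}$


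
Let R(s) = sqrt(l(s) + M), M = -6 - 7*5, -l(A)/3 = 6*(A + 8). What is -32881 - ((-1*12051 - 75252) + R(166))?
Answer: 54422 - I*sqrt(3173) ≈ 54422.0 - 56.329*I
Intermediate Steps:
l(A) = -144 - 18*A (l(A) = -18*(A + 8) = -18*(8 + A) = -3*(48 + 6*A) = -144 - 18*A)
M = -41 (M = -6 - 35 = -41)
R(s) = sqrt(-185 - 18*s) (R(s) = sqrt((-144 - 18*s) - 41) = sqrt(-185 - 18*s))
-32881 - ((-1*12051 - 75252) + R(166)) = -32881 - ((-1*12051 - 75252) + sqrt(-185 - 18*166)) = -32881 - ((-12051 - 75252) + sqrt(-185 - 2988)) = -32881 - (-87303 + sqrt(-3173)) = -32881 - (-87303 + I*sqrt(3173)) = -32881 + (87303 - I*sqrt(3173)) = 54422 - I*sqrt(3173)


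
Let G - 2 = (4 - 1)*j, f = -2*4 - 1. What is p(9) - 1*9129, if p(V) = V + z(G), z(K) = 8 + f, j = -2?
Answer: -9121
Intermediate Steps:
f = -9 (f = -8 - 1 = -9)
G = -4 (G = 2 + (4 - 1)*(-2) = 2 + 3*(-2) = 2 - 6 = -4)
z(K) = -1 (z(K) = 8 - 9 = -1)
p(V) = -1 + V (p(V) = V - 1 = -1 + V)
p(9) - 1*9129 = (-1 + 9) - 1*9129 = 8 - 9129 = -9121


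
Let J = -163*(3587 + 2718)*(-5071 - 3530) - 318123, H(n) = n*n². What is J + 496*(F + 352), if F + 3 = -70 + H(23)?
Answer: 8845231808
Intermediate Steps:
H(n) = n³
F = 12094 (F = -3 + (-70 + 23³) = -3 + (-70 + 12167) = -3 + 12097 = 12094)
J = 8839058592 (J = -1027715*(-8601) - 318123 = -163*(-54229305) - 318123 = 8839376715 - 318123 = 8839058592)
J + 496*(F + 352) = 8839058592 + 496*(12094 + 352) = 8839058592 + 496*12446 = 8839058592 + 6173216 = 8845231808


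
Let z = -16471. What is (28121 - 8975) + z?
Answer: 2675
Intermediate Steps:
(28121 - 8975) + z = (28121 - 8975) - 16471 = 19146 - 16471 = 2675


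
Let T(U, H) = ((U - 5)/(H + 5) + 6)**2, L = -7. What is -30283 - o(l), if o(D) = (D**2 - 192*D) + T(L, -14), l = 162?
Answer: -229291/9 ≈ -25477.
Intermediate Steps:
T(U, H) = (6 + (-5 + U)/(5 + H))**2 (T(U, H) = ((-5 + U)/(5 + H) + 6)**2 = (6 + (-5 + U)/(5 + H))**2)
o(D) = 484/9 + D**2 - 192*D (o(D) = (D**2 - 192*D) + (25 - 7 + 6*(-14))**2/(5 - 14)**2 = (D**2 - 192*D) + (25 - 7 - 84)**2/(-9)**2 = (D**2 - 192*D) + (1/81)*(-66)**2 = (D**2 - 192*D) + (1/81)*4356 = (D**2 - 192*D) + 484/9 = 484/9 + D**2 - 192*D)
-30283 - o(l) = -30283 - (484/9 + 162**2 - 192*162) = -30283 - (484/9 + 26244 - 31104) = -30283 - 1*(-43256/9) = -30283 + 43256/9 = -229291/9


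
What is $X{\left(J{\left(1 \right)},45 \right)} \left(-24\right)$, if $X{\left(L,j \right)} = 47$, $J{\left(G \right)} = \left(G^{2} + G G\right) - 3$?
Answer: $-1128$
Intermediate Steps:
$J{\left(G \right)} = -3 + 2 G^{2}$ ($J{\left(G \right)} = \left(G^{2} + G^{2}\right) - 3 = 2 G^{2} - 3 = -3 + 2 G^{2}$)
$X{\left(J{\left(1 \right)},45 \right)} \left(-24\right) = 47 \left(-24\right) = -1128$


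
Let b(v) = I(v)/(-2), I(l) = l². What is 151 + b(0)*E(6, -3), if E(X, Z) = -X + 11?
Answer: 151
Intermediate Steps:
b(v) = -v²/2 (b(v) = v²/(-2) = v²*(-½) = -v²/2)
E(X, Z) = 11 - X
151 + b(0)*E(6, -3) = 151 + (-½*0²)*(11 - 1*6) = 151 + (-½*0)*(11 - 6) = 151 + 0*5 = 151 + 0 = 151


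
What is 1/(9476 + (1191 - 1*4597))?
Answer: 1/6070 ≈ 0.00016474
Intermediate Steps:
1/(9476 + (1191 - 1*4597)) = 1/(9476 + (1191 - 4597)) = 1/(9476 - 3406) = 1/6070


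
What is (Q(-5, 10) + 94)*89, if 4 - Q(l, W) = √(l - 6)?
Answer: 8722 - 89*I*√11 ≈ 8722.0 - 295.18*I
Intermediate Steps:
Q(l, W) = 4 - √(-6 + l) (Q(l, W) = 4 - √(l - 6) = 4 - √(-6 + l))
(Q(-5, 10) + 94)*89 = ((4 - √(-6 - 5)) + 94)*89 = ((4 - √(-11)) + 94)*89 = ((4 - I*√11) + 94)*89 = (98 - I*√11)*89 = 8722 - 89*I*√11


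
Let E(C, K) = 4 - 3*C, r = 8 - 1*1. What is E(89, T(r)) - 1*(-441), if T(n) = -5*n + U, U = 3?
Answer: 178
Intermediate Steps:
r = 7 (r = 8 - 1 = 7)
T(n) = 3 - 5*n (T(n) = -5*n + 3 = 3 - 5*n)
E(89, T(r)) - 1*(-441) = (4 - 3*89) - 1*(-441) = (4 - 267) + 441 = -263 + 441 = 178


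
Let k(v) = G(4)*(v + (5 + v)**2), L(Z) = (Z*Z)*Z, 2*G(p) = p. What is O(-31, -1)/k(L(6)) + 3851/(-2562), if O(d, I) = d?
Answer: -94479109/62842017 ≈ -1.5034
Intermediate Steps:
G(p) = p/2
L(Z) = Z**3 (L(Z) = Z**2*Z = Z**3)
k(v) = 2*v + 2*(5 + v)**2 (k(v) = ((1/2)*4)*(v + (5 + v)**2) = 2*(v + (5 + v)**2) = 2*v + 2*(5 + v)**2)
O(-31, -1)/k(L(6)) + 3851/(-2562) = -31/(2*6**3 + 2*(5 + 6**3)**2) + 3851/(-2562) = -31/(2*216 + 2*(5 + 216)**2) + 3851*(-1/2562) = -31/(432 + 2*221**2) - 3851/2562 = -31/(432 + 2*48841) - 3851/2562 = -31/(432 + 97682) - 3851/2562 = -31/98114 - 3851/2562 = -94479109/62842017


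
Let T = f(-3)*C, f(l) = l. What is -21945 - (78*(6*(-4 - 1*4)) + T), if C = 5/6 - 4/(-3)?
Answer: -36389/2 ≈ -18195.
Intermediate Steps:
C = 13/6 (C = 5*(1/6) - 4*(-1/3) = 5/6 + 4/3 = 13/6 ≈ 2.1667)
T = -13/2 (T = -3*13/6 = -13/2 ≈ -6.5000)
-21945 - (78*(6*(-4 - 1*4)) + T) = -21945 - (78*(6*(-4 - 1*4)) - 13/2) = -21945 - (78*(6*(-4 - 4)) - 13/2) = -21945 - (78*(6*(-8)) - 13/2) = -21945 - (78*(-48) - 13/2) = -21945 - (-3744 - 13/2) = -21945 - 1*(-7501/2) = -21945 + 7501/2 = -36389/2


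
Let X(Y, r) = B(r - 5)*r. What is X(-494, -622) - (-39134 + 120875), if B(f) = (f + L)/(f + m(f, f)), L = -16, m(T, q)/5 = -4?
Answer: -53286373/647 ≈ -82359.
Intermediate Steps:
m(T, q) = -20 (m(T, q) = 5*(-4) = -20)
B(f) = (-16 + f)/(-20 + f) (B(f) = (f - 16)/(f - 20) = (-16 + f)/(-20 + f))
X(Y, r) = r*(-21 + r)/(-25 + r) (X(Y, r) = ((-16 + (r - 5))/(-20 + (r - 5)))*r = ((-16 + (-5 + r))/(-20 + (-5 + r)))*r = ((-21 + r)/(-25 + r))*r = r*(-21 + r)/(-25 + r))
X(-494, -622) - (-39134 + 120875) = -622*(-21 - 622)/(-25 - 622) - (-39134 + 120875) = -622*(-643)/(-647) - 1*81741 = -622*(-1/647)*(-643) - 81741 = -399946/647 - 81741 = -53286373/647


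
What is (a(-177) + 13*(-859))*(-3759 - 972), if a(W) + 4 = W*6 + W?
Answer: 58711710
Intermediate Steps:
a(W) = -4 + 7*W (a(W) = -4 + (W*6 + W) = -4 + (6*W + W) = -4 + 7*W)
(a(-177) + 13*(-859))*(-3759 - 972) = ((-4 + 7*(-177)) + 13*(-859))*(-3759 - 972) = ((-4 - 1239) - 11167)*(-4731) = (-1243 - 11167)*(-4731) = -12410*(-4731) = 58711710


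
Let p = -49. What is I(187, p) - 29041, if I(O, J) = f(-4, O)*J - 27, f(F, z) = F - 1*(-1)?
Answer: -28921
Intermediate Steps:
f(F, z) = 1 + F (f(F, z) = F + 1 = 1 + F)
I(O, J) = -27 - 3*J (I(O, J) = (1 - 4)*J - 27 = -3*J - 27 = -27 - 3*J)
I(187, p) - 29041 = (-27 - 3*(-49)) - 29041 = (-27 + 147) - 29041 = 120 - 29041 = -28921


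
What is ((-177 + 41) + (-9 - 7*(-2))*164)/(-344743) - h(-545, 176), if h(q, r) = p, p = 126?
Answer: -43438302/344743 ≈ -126.00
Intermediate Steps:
h(q, r) = 126
((-177 + 41) + (-9 - 7*(-2))*164)/(-344743) - h(-545, 176) = ((-177 + 41) + (-9 - 7*(-2))*164)/(-344743) - 1*126 = (-136 + (-9 + 14)*164)*(-1/344743) - 126 = (-136 + 5*164)*(-1/344743) - 126 = (-136 + 820)*(-1/344743) - 126 = 684*(-1/344743) - 126 = -684/344743 - 126 = -43438302/344743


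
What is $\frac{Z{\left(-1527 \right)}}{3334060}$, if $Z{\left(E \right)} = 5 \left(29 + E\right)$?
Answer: $- \frac{749}{333406} \approx -0.0022465$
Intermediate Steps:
$Z{\left(E \right)} = 145 + 5 E$
$\frac{Z{\left(-1527 \right)}}{3334060} = \frac{145 + 5 \left(-1527\right)}{3334060} = \left(145 - 7635\right) \frac{1}{3334060} = \left(-7490\right) \frac{1}{3334060} = - \frac{749}{333406}$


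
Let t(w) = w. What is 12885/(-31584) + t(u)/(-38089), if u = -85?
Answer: -162697375/401000992 ≈ -0.40573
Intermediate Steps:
12885/(-31584) + t(u)/(-38089) = 12885/(-31584) - 85/(-38089) = 12885*(-1/31584) - 85*(-1/38089) = -4295/10528 + 85/38089 = -162697375/401000992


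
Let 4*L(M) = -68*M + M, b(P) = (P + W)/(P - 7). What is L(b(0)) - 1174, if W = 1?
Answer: -32805/28 ≈ -1171.6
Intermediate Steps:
b(P) = (1 + P)/(-7 + P) (b(P) = (P + 1)/(P - 7) = (1 + P)/(-7 + P))
L(M) = -67*M/4 (L(M) = (-68*M + M)/4 = (-67*M)/4 = -67*M/4)
L(b(0)) - 1174 = -67*(1 + 0)/(4*(-7 + 0)) - 1174 = -67/(4*(-7)) - 1174 = -(-67)/28 - 1174 = -67/4*(-1/7) - 1174 = 67/28 - 1174 = -32805/28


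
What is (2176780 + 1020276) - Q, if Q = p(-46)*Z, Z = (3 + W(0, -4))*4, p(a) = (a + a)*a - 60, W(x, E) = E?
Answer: 3213744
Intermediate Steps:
p(a) = -60 + 2*a**2 (p(a) = (2*a)*a - 60 = 2*a**2 - 60 = -60 + 2*a**2)
Z = -4 (Z = (3 - 4)*4 = -1*4 = -4)
Q = -16688 (Q = (-60 + 2*(-46)**2)*(-4) = (-60 + 2*2116)*(-4) = (-60 + 4232)*(-4) = 4172*(-4) = -16688)
(2176780 + 1020276) - Q = (2176780 + 1020276) - 1*(-16688) = 3197056 + 16688 = 3213744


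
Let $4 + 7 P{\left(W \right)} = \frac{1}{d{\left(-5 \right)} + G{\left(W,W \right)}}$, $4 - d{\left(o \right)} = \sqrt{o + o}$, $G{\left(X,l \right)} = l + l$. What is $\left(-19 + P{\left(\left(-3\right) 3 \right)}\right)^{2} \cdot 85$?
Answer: $\frac{85 \left(- 3494871 i + 525806 \sqrt{10}\right)}{98 \left(- 93 i + 14 \sqrt{10}\right)} \approx 32591.0 - 7.3 i$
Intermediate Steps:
$G{\left(X,l \right)} = 2 l$
$d{\left(o \right)} = 4 - \sqrt{2} \sqrt{o}$ ($d{\left(o \right)} = 4 - \sqrt{o + o} = 4 - \sqrt{2 o} = 4 - \sqrt{2} \sqrt{o}$)
$P{\left(W \right)} = - \frac{4}{7} + \frac{1}{7 \left(4 + 2 W - i \sqrt{10}\right)}$ ($P{\left(W \right)} = - \frac{4}{7} + \frac{1}{7 \left(\left(4 - \sqrt{2} \sqrt{-5}\right) + 2 W\right)} = - \frac{4}{7} + \frac{1}{7 \left(\left(4 - \sqrt{2} i \sqrt{5}\right) + 2 W\right)} = - \frac{4}{7} + \frac{1}{7 \left(\left(4 - i \sqrt{10}\right) + 2 W\right)} = - \frac{4}{7} + \frac{1}{7 \left(4 + 2 W - i \sqrt{10}\right)}$)
$\left(-19 + P{\left(\left(-3\right) 3 \right)}\right)^{2} \cdot 85 = \left(-19 + \frac{-15 - 8 \left(\left(-3\right) 3\right) + 4 i \sqrt{10}}{7 \left(4 + 2 \left(\left(-3\right) 3\right) - i \sqrt{10}\right)}\right)^{2} \cdot 85 = \left(-19 + \frac{-15 - -72 + 4 i \sqrt{10}}{7 \left(4 + 2 \left(-9\right) - i \sqrt{10}\right)}\right)^{2} \cdot 85 = \left(-19 + \frac{-15 + 72 + 4 i \sqrt{10}}{7 \left(4 - 18 - i \sqrt{10}\right)}\right)^{2} \cdot 85 = \left(-19 + \frac{57 + 4 i \sqrt{10}}{7 \left(-14 - i \sqrt{10}\right)}\right)^{2} \cdot 85 = 85 \left(-19 + \frac{57 + 4 i \sqrt{10}}{7 \left(-14 - i \sqrt{10}\right)}\right)^{2}$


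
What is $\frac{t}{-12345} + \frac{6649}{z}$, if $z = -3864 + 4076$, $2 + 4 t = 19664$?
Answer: $\frac{27013273}{872380} \approx 30.965$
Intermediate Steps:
$t = \frac{9831}{2}$ ($t = - \frac{1}{2} + \frac{1}{4} \cdot 19664 = - \frac{1}{2} + 4916 = \frac{9831}{2} \approx 4915.5$)
$z = 212$
$\frac{t}{-12345} + \frac{6649}{z} = \frac{9831}{2 \left(-12345\right)} + \frac{6649}{212} = \frac{9831}{2} \left(- \frac{1}{12345}\right) + 6649 \cdot \frac{1}{212} = - \frac{3277}{8230} + \frac{6649}{212} = \frac{27013273}{872380}$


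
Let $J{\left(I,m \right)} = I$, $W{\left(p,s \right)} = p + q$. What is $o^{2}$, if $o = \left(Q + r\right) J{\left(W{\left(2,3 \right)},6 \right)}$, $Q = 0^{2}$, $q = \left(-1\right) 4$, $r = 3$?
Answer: $36$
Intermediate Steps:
$q = -4$
$W{\left(p,s \right)} = -4 + p$ ($W{\left(p,s \right)} = p - 4 = -4 + p$)
$Q = 0$
$o = -6$ ($o = \left(0 + 3\right) \left(-4 + 2\right) = 3 \left(-2\right) = -6$)
$o^{2} = \left(-6\right)^{2} = 36$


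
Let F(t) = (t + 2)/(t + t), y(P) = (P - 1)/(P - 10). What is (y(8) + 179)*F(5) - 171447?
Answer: -3426483/20 ≈ -1.7132e+5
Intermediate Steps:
y(P) = (-1 + P)/(-10 + P)
F(t) = (2 + t)/(2*t) (F(t) = (2 + t)/((2*t)) = (2 + t)*(1/(2*t)) = (2 + t)/(2*t))
(y(8) + 179)*F(5) - 171447 = ((-1 + 8)/(-10 + 8) + 179)*((1/2)*(2 + 5)/5) - 171447 = (7/(-2) + 179)*((1/2)*(1/5)*7) - 171447 = (-1/2*7 + 179)*(7/10) - 171447 = (-7/2 + 179)*(7/10) - 171447 = (351/2)*(7/10) - 171447 = 2457/20 - 171447 = -3426483/20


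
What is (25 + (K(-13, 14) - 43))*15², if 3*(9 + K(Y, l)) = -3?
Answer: -6300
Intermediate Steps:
K(Y, l) = -10 (K(Y, l) = -9 + (⅓)*(-3) = -9 - 1 = -10)
(25 + (K(-13, 14) - 43))*15² = (25 + (-10 - 43))*15² = (25 - 53)*225 = -28*225 = -6300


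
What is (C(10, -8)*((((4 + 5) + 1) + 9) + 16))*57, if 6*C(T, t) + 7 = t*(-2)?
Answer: 5985/2 ≈ 2992.5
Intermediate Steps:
C(T, t) = -7/6 - t/3 (C(T, t) = -7/6 + (t*(-2))/6 = -7/6 + (-2*t)/6 = -7/6 - t/3)
(C(10, -8)*((((4 + 5) + 1) + 9) + 16))*57 = ((-7/6 - ⅓*(-8))*((((4 + 5) + 1) + 9) + 16))*57 = ((-7/6 + 8/3)*(((9 + 1) + 9) + 16))*57 = (3*((10 + 9) + 16)/2)*57 = (3*(19 + 16)/2)*57 = ((3/2)*35)*57 = (105/2)*57 = 5985/2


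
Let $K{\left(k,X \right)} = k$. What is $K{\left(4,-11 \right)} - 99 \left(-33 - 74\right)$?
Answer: $10597$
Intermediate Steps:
$K{\left(4,-11 \right)} - 99 \left(-33 - 74\right) = 4 - 99 \left(-33 - 74\right) = 4 - -10593 = 4 + 10593 = 10597$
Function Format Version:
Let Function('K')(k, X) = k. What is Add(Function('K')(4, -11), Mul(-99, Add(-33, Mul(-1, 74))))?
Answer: 10597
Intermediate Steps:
Add(Function('K')(4, -11), Mul(-99, Add(-33, Mul(-1, 74)))) = Add(4, Mul(-99, Add(-33, Mul(-1, 74)))) = Add(4, Mul(-99, Add(-33, -74))) = Add(4, Mul(-99, -107)) = Add(4, 10593) = 10597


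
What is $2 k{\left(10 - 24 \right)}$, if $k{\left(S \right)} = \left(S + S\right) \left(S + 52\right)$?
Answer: $-2128$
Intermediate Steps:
$k{\left(S \right)} = 2 S \left(52 + S\right)$
$2 k{\left(10 - 24 \right)} = 2 \cdot 2 \left(10 - 24\right) \left(52 + \left(10 - 24\right)\right) = 2 \cdot 2 \left(-14\right) \left(52 - 14\right) = 2 \cdot 2 \left(-14\right) 38 = 2 \left(-1064\right) = -2128$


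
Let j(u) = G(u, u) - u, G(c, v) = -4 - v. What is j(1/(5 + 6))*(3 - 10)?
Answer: 322/11 ≈ 29.273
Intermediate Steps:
j(u) = -4 - 2*u (j(u) = (-4 - u) - u = -4 - 2*u)
j(1/(5 + 6))*(3 - 10) = (-4 - 2/(5 + 6))*(3 - 10) = (-4 - 2/11)*(-7) = -46/11*(-7) = 322/11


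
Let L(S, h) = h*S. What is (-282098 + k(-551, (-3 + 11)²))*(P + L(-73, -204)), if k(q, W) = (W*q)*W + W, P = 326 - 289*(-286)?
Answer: -248490156960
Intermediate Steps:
L(S, h) = S*h
P = 82980 (P = 326 + 82654 = 82980)
k(q, W) = W + q*W² (k(q, W) = q*W² + W = W + q*W²)
(-282098 + k(-551, (-3 + 11)²))*(P + L(-73, -204)) = (-282098 + (-3 + 11)²*(1 + (-3 + 11)²*(-551)))*(82980 - 73*(-204)) = (-282098 + 8²*(1 + 8²*(-551)))*(82980 + 14892) = (-282098 + 64*(1 + 64*(-551)))*97872 = (-282098 + 64*(1 - 35264))*97872 = (-282098 + 64*(-35263))*97872 = (-282098 - 2256832)*97872 = -2538930*97872 = -248490156960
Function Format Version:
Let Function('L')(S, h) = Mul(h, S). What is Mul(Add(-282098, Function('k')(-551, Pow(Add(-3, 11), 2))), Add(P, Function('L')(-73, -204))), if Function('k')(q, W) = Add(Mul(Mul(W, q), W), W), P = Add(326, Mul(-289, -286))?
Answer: -248490156960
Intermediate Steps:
Function('L')(S, h) = Mul(S, h)
P = 82980 (P = Add(326, 82654) = 82980)
Function('k')(q, W) = Add(W, Mul(q, Pow(W, 2))) (Function('k')(q, W) = Add(Mul(q, Pow(W, 2)), W) = Add(W, Mul(q, Pow(W, 2))))
Mul(Add(-282098, Function('k')(-551, Pow(Add(-3, 11), 2))), Add(P, Function('L')(-73, -204))) = Mul(Add(-282098, Mul(Pow(Add(-3, 11), 2), Add(1, Mul(Pow(Add(-3, 11), 2), -551)))), Add(82980, Mul(-73, -204))) = Mul(Add(-282098, Mul(Pow(8, 2), Add(1, Mul(Pow(8, 2), -551)))), Add(82980, 14892)) = Mul(Add(-282098, Mul(64, Add(1, Mul(64, -551)))), 97872) = Mul(Add(-282098, Mul(64, Add(1, -35264))), 97872) = Mul(Add(-282098, Mul(64, -35263)), 97872) = Mul(Add(-282098, -2256832), 97872) = Mul(-2538930, 97872) = -248490156960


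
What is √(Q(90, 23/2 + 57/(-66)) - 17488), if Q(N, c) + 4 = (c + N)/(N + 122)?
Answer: I*√23780708171/1166 ≈ 132.26*I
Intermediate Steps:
Q(N, c) = -4 + (N + c)/(122 + N) (Q(N, c) = -4 + (c + N)/(N + 122) = -4 + (N + c)/(122 + N))
√(Q(90, 23/2 + 57/(-66)) - 17488) = √((-488 + (23/2 + 57/(-66)) - 3*90)/(122 + 90) - 17488) = √((-488 + (23*(½) + 57*(-1/66)) - 270)/212 - 17488) = √((-488 + (23/2 - 19/22) - 270)/212 - 17488) = √((-488 + 117/11 - 270)/212 - 17488) = √((1/212)*(-8221/11) - 17488) = √(-8221/2332 - 17488) = √(-40790237/2332) = I*√23780708171/1166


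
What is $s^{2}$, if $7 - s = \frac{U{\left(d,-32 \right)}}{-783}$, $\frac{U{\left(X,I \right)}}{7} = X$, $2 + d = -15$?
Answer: $\frac{28751044}{613089} \approx 46.895$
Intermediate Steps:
$d = -17$ ($d = -2 - 15 = -17$)
$U{\left(X,I \right)} = 7 X$
$s = \frac{5362}{783}$ ($s = 7 - \frac{7 \left(-17\right)}{-783} = 7 - \left(-119\right) \left(- \frac{1}{783}\right) = 7 - \frac{119}{783} = \frac{5362}{783} \approx 6.848$)
$s^{2} = \left(\frac{5362}{783}\right)^{2} = \frac{28751044}{613089}$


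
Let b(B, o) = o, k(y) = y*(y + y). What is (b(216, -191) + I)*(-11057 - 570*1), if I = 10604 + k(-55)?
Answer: -191415301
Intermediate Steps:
k(y) = 2*y² (k(y) = y*(2*y) = 2*y²)
I = 16654 (I = 10604 + 2*(-55)² = 10604 + 2*3025 = 10604 + 6050 = 16654)
(b(216, -191) + I)*(-11057 - 570*1) = (-191 + 16654)*(-11057 - 570*1) = 16463*(-11057 - 570) = 16463*(-11627) = -191415301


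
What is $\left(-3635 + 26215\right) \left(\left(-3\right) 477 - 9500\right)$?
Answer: $-246821980$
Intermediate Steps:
$\left(-3635 + 26215\right) \left(\left(-3\right) 477 - 9500\right) = 22580 \left(-1431 - 9500\right) = 22580 \left(-10931\right) = -246821980$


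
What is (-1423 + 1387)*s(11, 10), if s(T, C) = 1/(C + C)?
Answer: -9/5 ≈ -1.8000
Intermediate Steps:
s(T, C) = 1/(2*C)
(-1423 + 1387)*s(11, 10) = (-1423 + 1387)*((½)/10) = -18/10 = -36*1/20 = -9/5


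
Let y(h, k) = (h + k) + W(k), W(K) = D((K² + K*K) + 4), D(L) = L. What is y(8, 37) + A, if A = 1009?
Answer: 3796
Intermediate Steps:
W(K) = 4 + 2*K² (W(K) = (K² + K*K) + 4 = (K² + K²) + 4 = 2*K² + 4 = 4 + 2*K²)
y(h, k) = 4 + h + k + 2*k² (y(h, k) = (h + k) + (4 + 2*k²) = 4 + h + k + 2*k²)
y(8, 37) + A = (4 + 8 + 37 + 2*37²) + 1009 = (4 + 8 + 37 + 2*1369) + 1009 = (4 + 8 + 37 + 2738) + 1009 = 2787 + 1009 = 3796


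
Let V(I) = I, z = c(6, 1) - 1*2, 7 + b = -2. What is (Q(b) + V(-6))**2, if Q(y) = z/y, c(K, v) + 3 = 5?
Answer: 36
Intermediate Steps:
c(K, v) = 2 (c(K, v) = -3 + 5 = 2)
b = -9 (b = -7 - 2 = -9)
z = 0 (z = 2 - 1*2 = 2 - 2 = 0)
Q(y) = 0 (Q(y) = 0/y = 0)
(Q(b) + V(-6))**2 = (0 - 6)**2 = (-6)**2 = 36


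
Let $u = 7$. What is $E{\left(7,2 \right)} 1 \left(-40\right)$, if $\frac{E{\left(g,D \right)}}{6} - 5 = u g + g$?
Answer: $-14640$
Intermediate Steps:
$E{\left(g,D \right)} = 30 + 48 g$ ($E{\left(g,D \right)} = 30 + 6 \left(7 g + g\right) = 30 + 6 \cdot 8 g = 30 + 48 g$)
$E{\left(7,2 \right)} 1 \left(-40\right) = \left(30 + 48 \cdot 7\right) 1 \left(-40\right) = \left(30 + 336\right) 1 \left(-40\right) = 366 \cdot 1 \left(-40\right) = 366 \left(-40\right) = -14640$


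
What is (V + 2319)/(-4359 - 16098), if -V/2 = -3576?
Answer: -3157/6819 ≈ -0.46297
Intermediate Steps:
V = 7152 (V = -2*(-3576) = 7152)
(V + 2319)/(-4359 - 16098) = (7152 + 2319)/(-4359 - 16098) = 9471/(-20457) = 9471*(-1/20457) = -3157/6819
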